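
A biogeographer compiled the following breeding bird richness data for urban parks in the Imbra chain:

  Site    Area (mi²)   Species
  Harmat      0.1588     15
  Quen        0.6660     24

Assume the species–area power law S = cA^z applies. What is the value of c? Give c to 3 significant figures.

27.4

z = ln(S₂/S₁) / ln(A₂/A₁) = ln(24/15) / ln(0.666/0.1588) = 0.4700 / 1.4336 = 0.3278
c = S₁ / A₁^z = 15 / 0.1588^0.3278 = 15 / 0.547 = 27.42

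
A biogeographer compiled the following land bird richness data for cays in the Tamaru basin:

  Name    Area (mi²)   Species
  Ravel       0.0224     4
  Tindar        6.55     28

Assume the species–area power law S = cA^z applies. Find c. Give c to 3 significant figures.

14.7

z = ln(S₂/S₁) / ln(A₂/A₁) = ln(28/4) / ln(6.55/0.0224) = 1.9459 / 5.6782 = 0.3427
c = S₁ / A₁^z = 4 / 0.0224^0.3427 = 4 / 0.272 = 14.7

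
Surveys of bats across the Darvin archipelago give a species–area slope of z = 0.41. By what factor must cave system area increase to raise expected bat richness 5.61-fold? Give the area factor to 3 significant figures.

67.1

(A₂/A₁)^0.41 = 5.61, so A₂/A₁ = 5.61^(1/0.41) = 5.61^2.439
ln(A₂/A₁) = ln 5.61 / 0.41 = 1.7246 / 0.41 = 4.2062
A₂/A₁ = e^4.2062 ≈ 67.1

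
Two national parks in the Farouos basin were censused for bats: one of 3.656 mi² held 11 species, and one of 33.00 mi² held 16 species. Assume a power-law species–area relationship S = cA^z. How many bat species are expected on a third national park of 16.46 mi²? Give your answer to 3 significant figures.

z = ln(16/11) / ln(33/3.656) = 0.3747 / 2.2001 = 0.1703
c = 11 / 3.656^0.1703 = 11 / 1.247 = 8.821
S₃ = 8.821 × 16.46^0.1703 = 8.821 × 1.611 ≈ 14.21

14.2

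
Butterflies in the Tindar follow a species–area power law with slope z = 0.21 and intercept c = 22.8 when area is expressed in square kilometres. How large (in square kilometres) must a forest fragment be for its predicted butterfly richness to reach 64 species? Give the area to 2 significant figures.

140 square kilometres

64 = 22.8 × A^0.21  ⇒  A^0.21 = 64/22.8 = 2.807
ln A = ln(2.807) / 0.21 = 1.0321 / 0.21 = 4.9149
A = e^4.9149 ≈ 136.3 square kilometres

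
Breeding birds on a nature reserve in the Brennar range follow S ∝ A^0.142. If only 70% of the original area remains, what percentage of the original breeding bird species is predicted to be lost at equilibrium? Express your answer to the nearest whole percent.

S_new/S_old = (A_new/A_old)^z = 0.7^0.142
= exp(0.142 × ln 0.7) = exp(0.142 × -0.3567) = exp(-0.0506) ≈ 0.9506
Fraction lost = 1 − 0.9506 = 0.04939

5%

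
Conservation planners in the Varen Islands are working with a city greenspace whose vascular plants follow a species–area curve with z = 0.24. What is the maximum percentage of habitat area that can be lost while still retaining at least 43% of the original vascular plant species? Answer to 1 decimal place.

Need (A_new/A_old)^0.24 = 0.43, so A_new/A_old = 0.43^(1/0.24) = 0.43^4.167
ln(A_new/A_old) = ln 0.43 / 0.24 = -0.8440 / 0.24 = -3.5165
A_new/A_old = e^-3.5165 ≈ 0.0297
Fraction that can be lost = 1 − 0.0297 = 0.9703

97.0%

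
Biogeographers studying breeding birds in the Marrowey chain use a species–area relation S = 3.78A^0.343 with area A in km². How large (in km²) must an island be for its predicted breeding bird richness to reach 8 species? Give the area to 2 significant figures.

8 = 3.78 × A^0.343  ⇒  A^0.343 = 8/3.78 = 2.116
ln A = ln(2.116) / 0.343 = 0.7497 / 0.343 = 2.1858
A = e^2.1858 ≈ 8.897 km²

8.9 km²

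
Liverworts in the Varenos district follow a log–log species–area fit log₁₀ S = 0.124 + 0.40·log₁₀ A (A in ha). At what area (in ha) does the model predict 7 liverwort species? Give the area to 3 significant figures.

7 = 1.33 × A^0.4  ⇒  A^0.4 = 7/1.33 = 5.261
ln A = ln(5.261) / 0.4 = 1.6604 / 0.4 = 4.1510
A = e^4.1510 ≈ 63.5 ha

63.5 ha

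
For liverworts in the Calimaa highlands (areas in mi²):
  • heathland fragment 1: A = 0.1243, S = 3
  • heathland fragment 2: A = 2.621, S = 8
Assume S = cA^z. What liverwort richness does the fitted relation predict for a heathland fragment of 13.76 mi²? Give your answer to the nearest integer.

14

z = ln(8/3) / ln(2.621/0.1243) = 0.9808 / 3.0486 = 0.3217
c = 3 / 0.1243^0.3217 = 3 / 0.5113 = 5.868
S₃ = 5.868 × 13.76^0.3217 = 5.868 × 2.324 ≈ 13.64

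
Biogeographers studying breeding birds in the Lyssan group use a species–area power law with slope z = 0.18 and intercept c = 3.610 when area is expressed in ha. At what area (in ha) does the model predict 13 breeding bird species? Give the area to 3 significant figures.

1230 ha

13 = 3.61 × A^0.18  ⇒  A^0.18 = 13/3.61 = 3.601
ln A = ln(3.601) / 0.18 = 1.2812 / 0.18 = 7.1180
A = e^7.1180 ≈ 1234 ha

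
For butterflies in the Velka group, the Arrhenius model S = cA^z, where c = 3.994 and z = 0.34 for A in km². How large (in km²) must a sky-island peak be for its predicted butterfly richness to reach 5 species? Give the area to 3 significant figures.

1.94 km²

5 = 3.994 × A^0.34  ⇒  A^0.34 = 5/3.994 = 1.252
ln A = ln(1.252) / 0.34 = 0.2246 / 0.34 = 0.6607
A = e^0.6607 ≈ 1.936 km²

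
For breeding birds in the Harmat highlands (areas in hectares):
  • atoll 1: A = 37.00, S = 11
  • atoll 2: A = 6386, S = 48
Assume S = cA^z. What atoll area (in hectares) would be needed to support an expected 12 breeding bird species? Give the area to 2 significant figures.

z = ln(48/11) / ln(6386/37) = 1.4733 / 5.1509 = 0.2860
c = 11 / 37^0.2860 = 11 / 2.809 = 3.916
A = (12/3.916)^(1/0.2860) ⇒ ln A = ln(3.064)/0.2860 = 3.9151
A = e^3.9151 ≈ 50.16 hectares

50 hectares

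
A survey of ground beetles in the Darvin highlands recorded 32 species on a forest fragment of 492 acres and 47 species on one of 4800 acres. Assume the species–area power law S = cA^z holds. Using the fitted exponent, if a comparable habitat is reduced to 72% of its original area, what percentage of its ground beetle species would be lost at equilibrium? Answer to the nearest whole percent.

5%

z = ln(47/32) / ln(4800/492) = 0.3844 / 2.2779 = 0.1688
S_new/S_old = (A_new/A_old)^z = 0.72^0.1688 = exp(0.1688 × -0.3285) = 0.9461
Fraction lost = 1 − 0.9461 = 0.05393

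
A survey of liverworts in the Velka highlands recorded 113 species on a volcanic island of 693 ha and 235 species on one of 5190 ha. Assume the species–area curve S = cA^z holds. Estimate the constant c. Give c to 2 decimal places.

z = ln(S₂/S₁) / ln(A₂/A₁) = ln(235/113) / ln(5190/693) = 0.7322 / 2.0135 = 0.3637
c = S₁ / A₁^z = 113 / 693^0.3637 = 113 / 10.79 = 10.47

10.47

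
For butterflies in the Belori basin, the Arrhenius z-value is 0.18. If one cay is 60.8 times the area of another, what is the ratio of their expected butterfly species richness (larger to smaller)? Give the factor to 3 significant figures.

2.09

S₂/S₁ = (A₂/A₁)^z = 60.8^0.18
ln(S₂/S₁) = 0.18 × ln 60.8 = 0.18 × 4.1076 = 0.7394
S₂/S₁ = e^0.7394 ≈ 2.095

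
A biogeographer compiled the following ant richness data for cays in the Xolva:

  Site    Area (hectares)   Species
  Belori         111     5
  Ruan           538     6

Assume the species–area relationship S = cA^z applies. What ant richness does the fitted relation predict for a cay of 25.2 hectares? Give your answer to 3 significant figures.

4.21

z = ln(6/5) / ln(538/111) = 0.1823 / 1.5783 = 0.1155
c = 5 / 111^0.1155 = 5 / 1.723 = 2.902
S₃ = 2.902 × 25.2^0.1155 = 2.902 × 1.452 ≈ 4.213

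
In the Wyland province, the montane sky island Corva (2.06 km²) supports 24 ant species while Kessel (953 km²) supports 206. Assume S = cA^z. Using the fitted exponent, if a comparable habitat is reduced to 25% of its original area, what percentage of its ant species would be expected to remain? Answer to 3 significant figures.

61.5%

z = ln(206/24) / ln(953/2.06) = 2.1498 / 6.1369 = 0.3503
S_new/S_old = (A_new/A_old)^z = 0.25^0.3503 = exp(0.3503 × -1.3863) = 0.6153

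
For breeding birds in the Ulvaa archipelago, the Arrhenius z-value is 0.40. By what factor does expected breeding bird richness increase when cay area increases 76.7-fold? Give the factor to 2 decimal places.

5.67

S₂/S₁ = (A₂/A₁)^z = 76.7^0.4
ln(S₂/S₁) = 0.4 × ln 76.7 = 0.4 × 4.3399 = 1.7360
S₂/S₁ = e^1.7360 ≈ 5.674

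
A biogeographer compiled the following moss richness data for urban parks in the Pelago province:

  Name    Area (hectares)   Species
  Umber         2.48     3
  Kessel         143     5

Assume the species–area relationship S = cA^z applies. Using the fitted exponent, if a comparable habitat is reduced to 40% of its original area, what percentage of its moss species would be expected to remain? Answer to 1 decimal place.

89.1%

z = ln(5/3) / ln(143/2.48) = 0.5108 / 4.0546 = 0.1260
S_new/S_old = (A_new/A_old)^z = 0.4^0.1260 = exp(0.1260 × -0.9163) = 0.891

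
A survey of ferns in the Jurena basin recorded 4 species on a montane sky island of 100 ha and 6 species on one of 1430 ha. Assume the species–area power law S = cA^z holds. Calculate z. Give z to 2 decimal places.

0.15

Taking logs: ln S = ln c + z ln A, so z = (ln S₂ − ln S₁)/(ln A₂ − ln A₁).
z = ln(6/4) / ln(1430/100) = ln(1.5) / ln(14.3) = 0.4055 / 2.6603 = 0.1524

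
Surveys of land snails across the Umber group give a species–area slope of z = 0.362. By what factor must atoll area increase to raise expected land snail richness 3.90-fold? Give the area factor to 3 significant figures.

42.9

(A₂/A₁)^0.362 = 3.9, so A₂/A₁ = 3.9^(1/0.362) = 3.9^2.762
ln(A₂/A₁) = ln 3.9 / 0.362 = 1.3610 / 0.362 = 3.7596
A₂/A₁ = e^3.7596 ≈ 42.93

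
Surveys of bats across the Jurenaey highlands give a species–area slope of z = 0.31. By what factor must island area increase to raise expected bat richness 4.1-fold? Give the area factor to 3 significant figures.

94.8

(A₂/A₁)^0.31 = 4.1, so A₂/A₁ = 4.1^(1/0.31) = 4.1^3.226
ln(A₂/A₁) = ln 4.1 / 0.31 = 1.4110 / 0.31 = 4.5516
A₂/A₁ = e^4.5516 ≈ 94.78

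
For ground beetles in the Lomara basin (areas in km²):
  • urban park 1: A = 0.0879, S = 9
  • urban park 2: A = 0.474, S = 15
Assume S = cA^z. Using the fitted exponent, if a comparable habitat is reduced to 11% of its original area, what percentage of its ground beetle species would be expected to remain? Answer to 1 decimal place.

z = ln(15/9) / ln(0.474/0.0879) = 0.5108 / 1.6850 = 0.3032
S_new/S_old = (A_new/A_old)^z = 0.11^0.3032 = exp(0.3032 × -2.2073) = 0.5121

51.2%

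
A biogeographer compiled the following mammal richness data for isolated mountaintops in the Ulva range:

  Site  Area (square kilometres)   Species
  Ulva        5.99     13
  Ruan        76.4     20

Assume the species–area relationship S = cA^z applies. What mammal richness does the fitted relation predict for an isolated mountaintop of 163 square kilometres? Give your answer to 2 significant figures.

23

z = ln(20/13) / ln(76.4/5.99) = 0.4308 / 2.5459 = 0.1692
c = 13 / 5.99^0.1692 = 13 / 1.354 = 9.603
S₃ = 9.603 × 163^0.1692 = 9.603 × 2.368 ≈ 22.74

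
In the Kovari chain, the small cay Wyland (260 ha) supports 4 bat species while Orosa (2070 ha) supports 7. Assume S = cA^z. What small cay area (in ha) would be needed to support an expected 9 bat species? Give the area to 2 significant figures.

z = ln(7/4) / ln(2070/260) = 0.5596 / 2.0746 = 0.2697
c = 4 / 260^0.2697 = 4 / 4.481 = 0.8926
A = (9/0.8926)^(1/0.2697) ⇒ ln A = ln(10.08)/0.2697 = 8.5670
A = e^8.5670 ≈ 5255 ha

5300 ha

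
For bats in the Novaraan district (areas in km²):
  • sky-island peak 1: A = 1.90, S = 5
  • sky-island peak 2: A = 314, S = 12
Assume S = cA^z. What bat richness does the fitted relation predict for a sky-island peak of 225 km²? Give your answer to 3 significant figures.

z = ln(12/5) / ln(314/1.9) = 0.8755 / 5.1075 = 0.1714
c = 5 / 1.9^0.1714 = 5 / 1.116 = 4.479
S₃ = 4.479 × 225^0.1714 = 4.479 × 2.53 ≈ 11.33

11.3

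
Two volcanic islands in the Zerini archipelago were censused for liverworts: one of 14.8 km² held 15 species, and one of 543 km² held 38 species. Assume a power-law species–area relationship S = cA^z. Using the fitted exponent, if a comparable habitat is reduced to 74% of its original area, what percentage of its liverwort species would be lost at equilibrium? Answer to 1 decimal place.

7.5%

z = ln(38/15) / ln(543/14.8) = 0.9295 / 3.6025 = 0.2580
S_new/S_old = (A_new/A_old)^z = 0.74^0.2580 = exp(0.2580 × -0.3011) = 0.9252
Fraction lost = 1 − 0.9252 = 0.07475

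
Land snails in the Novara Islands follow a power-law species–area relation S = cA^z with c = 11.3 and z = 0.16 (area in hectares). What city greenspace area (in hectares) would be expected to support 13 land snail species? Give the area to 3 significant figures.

13 = 11.3 × A^0.16  ⇒  A^0.16 = 13/11.3 = 1.15
ln A = ln(1.15) / 0.16 = 0.1401 / 0.16 = 0.8759
A = e^0.8759 ≈ 2.401 hectares

2.40 hectares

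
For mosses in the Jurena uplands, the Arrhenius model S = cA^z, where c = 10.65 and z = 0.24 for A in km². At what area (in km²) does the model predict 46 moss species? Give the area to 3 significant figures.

46 = 10.65 × A^0.24  ⇒  A^0.24 = 46/10.65 = 4.319
ln A = ln(4.319) / 0.24 = 1.4631 / 0.24 = 6.0962
A = e^6.0962 ≈ 444.2 km²

444 km²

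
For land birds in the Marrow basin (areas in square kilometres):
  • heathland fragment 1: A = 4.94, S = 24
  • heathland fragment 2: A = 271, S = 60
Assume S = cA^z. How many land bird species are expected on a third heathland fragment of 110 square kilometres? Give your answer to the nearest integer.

49

z = ln(60/24) / ln(271/4.94) = 0.9163 / 4.0048 = 0.2288
c = 24 / 4.94^0.2288 = 24 / 1.441 = 16.65
S₃ = 16.65 × 110^0.2288 = 16.65 × 2.931 ≈ 48.82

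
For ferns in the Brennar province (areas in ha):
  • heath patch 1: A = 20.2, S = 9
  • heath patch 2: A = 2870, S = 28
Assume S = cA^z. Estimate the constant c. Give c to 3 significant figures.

z = ln(S₂/S₁) / ln(A₂/A₁) = ln(28/9) / ln(2870/20.2) = 1.1350 / 4.9564 = 0.2290
c = S₁ / A₁^z = 9 / 20.2^0.2290 = 9 / 1.99 = 4.522

4.52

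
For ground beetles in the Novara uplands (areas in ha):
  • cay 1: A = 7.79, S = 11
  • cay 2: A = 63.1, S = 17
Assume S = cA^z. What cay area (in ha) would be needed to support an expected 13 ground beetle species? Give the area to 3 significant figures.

z = ln(17/11) / ln(63.1/7.79) = 0.4353 / 2.0919 = 0.2081
c = 11 / 7.79^0.2081 = 11 / 1.533 = 7.176
A = (13/7.176)^(1/0.2081) ⇒ ln A = ln(1.812)/0.2081 = 2.8556
A = e^2.8556 ≈ 17.38 ha

17.4 ha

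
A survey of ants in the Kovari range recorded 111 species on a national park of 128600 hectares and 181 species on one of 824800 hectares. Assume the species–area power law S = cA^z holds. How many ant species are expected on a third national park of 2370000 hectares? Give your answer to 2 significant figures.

240

z = ln(181/111) / ln(824800/128600) = 0.4890 / 1.8584 = 0.2631
c = 111 / 128600^0.2631 = 111 / 22.09 = 5.024
S₃ = 5.024 × 2370000^0.2631 = 5.024 × 47.56 ≈ 238.9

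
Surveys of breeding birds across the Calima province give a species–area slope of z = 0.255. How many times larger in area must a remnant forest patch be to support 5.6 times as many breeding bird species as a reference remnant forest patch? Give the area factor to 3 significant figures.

859

(A₂/A₁)^0.255 = 5.6, so A₂/A₁ = 5.6^(1/0.255) = 5.6^3.922
ln(A₂/A₁) = ln 5.6 / 0.255 = 1.7228 / 0.255 = 6.7559
A₂/A₁ = e^6.7559 ≈ 859.2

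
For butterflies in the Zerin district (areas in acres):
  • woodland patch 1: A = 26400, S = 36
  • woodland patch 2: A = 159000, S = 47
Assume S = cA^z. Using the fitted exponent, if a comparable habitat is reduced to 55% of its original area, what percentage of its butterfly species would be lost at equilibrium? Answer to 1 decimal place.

8.5%

z = ln(47/36) / ln(159000/26400) = 0.2666 / 1.7955 = 0.1485
S_new/S_old = (A_new/A_old)^z = 0.55^0.1485 = exp(0.1485 × -0.5978) = 0.9151
Fraction lost = 1 − 0.9151 = 0.08495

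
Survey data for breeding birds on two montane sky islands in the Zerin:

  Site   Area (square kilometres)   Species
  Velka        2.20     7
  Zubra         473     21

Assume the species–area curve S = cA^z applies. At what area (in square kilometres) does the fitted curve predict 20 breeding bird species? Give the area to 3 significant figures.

z = ln(21/7) / ln(473/2.2) = 1.0986 / 5.3706 = 0.2046
c = 7 / 2.2^0.2046 = 7 / 1.175 = 5.957
A = (20/5.957)^(1/0.2046) ⇒ ln A = ln(3.357)/0.2046 = 5.9206
A = e^5.9206 ≈ 372.6 square kilometres

373 square kilometres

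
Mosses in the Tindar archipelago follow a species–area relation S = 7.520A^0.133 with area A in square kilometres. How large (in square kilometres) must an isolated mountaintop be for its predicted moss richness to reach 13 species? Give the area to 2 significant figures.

61 square kilometres

13 = 7.52 × A^0.133  ⇒  A^0.133 = 13/7.52 = 1.729
ln A = ln(1.729) / 0.133 = 0.5474 / 0.133 = 4.1157
A = e^4.1157 ≈ 61.29 square kilometres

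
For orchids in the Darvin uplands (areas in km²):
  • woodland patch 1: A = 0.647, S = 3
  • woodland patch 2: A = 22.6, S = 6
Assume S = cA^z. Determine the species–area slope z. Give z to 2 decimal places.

0.20

Taking logs: ln S = ln c + z ln A, so z = (ln S₂ − ln S₁)/(ln A₂ − ln A₁).
z = ln(6/3) / ln(22.6/0.647) = ln(2) / ln(34.93) = 0.6931 / 3.5534 = 0.1951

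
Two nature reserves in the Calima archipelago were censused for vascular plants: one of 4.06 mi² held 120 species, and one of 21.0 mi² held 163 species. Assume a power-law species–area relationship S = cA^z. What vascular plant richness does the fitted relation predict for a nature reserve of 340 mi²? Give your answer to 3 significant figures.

274

z = ln(163/120) / ln(21/4.06) = 0.3063 / 1.6433 = 0.1864
c = 120 / 4.06^0.1864 = 120 / 1.298 = 92.42
S₃ = 92.42 × 340^0.1864 = 92.42 × 2.963 ≈ 273.9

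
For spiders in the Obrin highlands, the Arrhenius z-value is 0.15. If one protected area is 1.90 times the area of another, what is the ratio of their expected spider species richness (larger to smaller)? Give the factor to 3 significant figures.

1.10

S₂/S₁ = (A₂/A₁)^z = 1.9^0.15
ln(S₂/S₁) = 0.15 × ln 1.9 = 0.15 × 0.6419 = 0.0963
S₂/S₁ = e^0.0963 ≈ 1.101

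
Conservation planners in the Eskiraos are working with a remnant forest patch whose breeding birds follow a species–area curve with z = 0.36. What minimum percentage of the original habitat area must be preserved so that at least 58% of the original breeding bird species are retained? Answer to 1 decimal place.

22.0%

Need (A_new/A_old)^0.36 = 0.58, so A_new/A_old = 0.58^(1/0.36) = 0.58^2.778
ln(A_new/A_old) = ln 0.58 / 0.36 = -0.5447 / 0.36 = -1.5131
A_new/A_old = e^-1.5131 ≈ 0.2202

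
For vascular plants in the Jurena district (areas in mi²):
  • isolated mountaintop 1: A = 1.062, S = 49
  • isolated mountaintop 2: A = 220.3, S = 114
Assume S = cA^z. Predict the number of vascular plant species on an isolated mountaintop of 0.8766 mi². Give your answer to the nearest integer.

48

z = ln(114/49) / ln(220.3/1.062) = 0.8444 / 5.3348 = 0.1583
c = 49 / 1.062^0.1583 = 49 / 1.01 = 48.54
S₃ = 48.54 × 0.8766^0.1583 = 48.54 × 0.9794 ≈ 47.53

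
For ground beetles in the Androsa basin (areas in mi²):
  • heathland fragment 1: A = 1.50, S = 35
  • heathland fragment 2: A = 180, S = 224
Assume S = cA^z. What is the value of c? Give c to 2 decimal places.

z = ln(S₂/S₁) / ln(A₂/A₁) = ln(224/35) / ln(180/1.5) = 1.8563 / 4.7875 = 0.3877
c = S₁ / A₁^z = 35 / 1.5^0.3877 = 35 / 1.17 = 29.91

29.91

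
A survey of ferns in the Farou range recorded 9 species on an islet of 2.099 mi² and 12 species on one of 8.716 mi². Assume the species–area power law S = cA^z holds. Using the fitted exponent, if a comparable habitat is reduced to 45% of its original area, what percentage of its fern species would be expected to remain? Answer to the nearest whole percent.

z = ln(12/9) / ln(8.716/2.099) = 0.2877 / 1.4237 = 0.2021
S_new/S_old = (A_new/A_old)^z = 0.45^0.2021 = exp(0.2021 × -0.7985) = 0.851

85%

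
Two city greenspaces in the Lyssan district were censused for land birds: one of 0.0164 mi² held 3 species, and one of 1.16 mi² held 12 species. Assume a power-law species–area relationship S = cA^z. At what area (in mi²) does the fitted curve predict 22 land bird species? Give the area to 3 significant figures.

z = ln(12/3) / ln(1.16/0.0164) = 1.3863 / 4.2589 = 0.3255
c = 3 / 0.0164^0.3255 = 3 / 0.2624 = 11.43
A = (22/11.43)^(1/0.3255) ⇒ ln A = ln(1.924)/0.3255 = 2.0106
A = e^2.0106 ≈ 7.467 mi²

7.47 mi²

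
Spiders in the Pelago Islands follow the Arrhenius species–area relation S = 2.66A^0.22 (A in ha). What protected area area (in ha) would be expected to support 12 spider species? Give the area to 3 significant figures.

12 = 2.66 × A^0.22  ⇒  A^0.22 = 12/2.66 = 4.511
ln A = ln(4.511) / 0.22 = 1.5066 / 0.22 = 6.8481
A = e^6.8481 ≈ 942.1 ha

942 ha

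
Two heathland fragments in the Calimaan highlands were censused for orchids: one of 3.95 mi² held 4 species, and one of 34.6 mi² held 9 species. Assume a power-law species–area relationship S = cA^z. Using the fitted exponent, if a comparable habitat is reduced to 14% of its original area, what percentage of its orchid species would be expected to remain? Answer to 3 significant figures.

48.0%

z = ln(9/4) / ln(34.6/3.95) = 0.8109 / 2.1701 = 0.3737
S_new/S_old = (A_new/A_old)^z = 0.14^0.3737 = exp(0.3737 × -1.9661) = 0.4797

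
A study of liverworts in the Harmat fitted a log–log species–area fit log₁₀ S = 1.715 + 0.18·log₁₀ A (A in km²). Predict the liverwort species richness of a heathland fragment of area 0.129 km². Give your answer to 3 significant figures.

35.9

S = 51.88 × 0.129^0.18 = 51.88 × 0.6917 ≈ 35.88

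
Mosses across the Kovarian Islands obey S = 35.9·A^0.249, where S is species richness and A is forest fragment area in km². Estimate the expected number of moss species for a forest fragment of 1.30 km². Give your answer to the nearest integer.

38 species

S = 35.9 × 1.3^0.249 = 35.9 × 1.068 ≈ 38.32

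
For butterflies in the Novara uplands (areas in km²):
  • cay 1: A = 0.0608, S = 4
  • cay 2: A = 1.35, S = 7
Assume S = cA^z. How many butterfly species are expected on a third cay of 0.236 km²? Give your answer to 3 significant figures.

5.11

z = ln(7/4) / ln(1.35/0.0608) = 0.5596 / 3.1003 = 0.1805
c = 4 / 0.0608^0.1805 = 4 / 0.6032 = 6.631
S₃ = 6.631 × 0.236^0.1805 = 6.631 × 0.7706 ≈ 5.11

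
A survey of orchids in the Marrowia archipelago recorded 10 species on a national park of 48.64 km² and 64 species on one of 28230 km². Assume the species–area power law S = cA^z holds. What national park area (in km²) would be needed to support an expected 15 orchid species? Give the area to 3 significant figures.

z = ln(64/10) / ln(28230/48.64) = 1.8563 / 6.3637 = 0.2917
c = 10 / 48.64^0.2917 = 10 / 3.105 = 3.22
A = (15/3.22)^(1/0.2917) ⇒ ln A = ln(4.658)/0.2917 = 5.2744
A = e^5.2744 ≈ 195.3 km²

195 km²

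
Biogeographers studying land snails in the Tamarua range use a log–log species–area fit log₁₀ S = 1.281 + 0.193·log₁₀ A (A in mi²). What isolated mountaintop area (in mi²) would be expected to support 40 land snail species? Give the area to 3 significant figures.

46.1 mi²

40 = 19.1 × A^0.193  ⇒  A^0.193 = 40/19.1 = 2.094
ln A = ln(2.094) / 0.193 = 0.7393 / 0.193 = 3.8304
A = e^3.8304 ≈ 46.08 mi²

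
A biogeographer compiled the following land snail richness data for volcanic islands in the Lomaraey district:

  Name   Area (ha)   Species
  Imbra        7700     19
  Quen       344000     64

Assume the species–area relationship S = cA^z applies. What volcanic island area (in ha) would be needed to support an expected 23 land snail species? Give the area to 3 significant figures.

z = ln(64/19) / ln(344000/7700) = 1.2144 / 3.7994 = 0.3196
c = 19 / 7700^0.3196 = 19 / 17.47 = 1.088
A = (23/1.088)^(1/0.3196) ⇒ ln A = ln(21.15)/0.3196 = 9.5467
A = e^9.5467 ≈ 13998 ha

14000 ha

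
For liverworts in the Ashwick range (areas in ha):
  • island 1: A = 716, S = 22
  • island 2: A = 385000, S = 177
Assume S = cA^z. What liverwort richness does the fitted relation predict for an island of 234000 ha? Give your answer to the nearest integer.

150

z = ln(177/22) / ln(385000/716) = 2.0851 / 6.2873 = 0.3316
c = 22 / 716^0.3316 = 22 / 8.847 = 2.487
S₃ = 2.487 × 234000^0.3316 = 2.487 × 60.34 ≈ 150.1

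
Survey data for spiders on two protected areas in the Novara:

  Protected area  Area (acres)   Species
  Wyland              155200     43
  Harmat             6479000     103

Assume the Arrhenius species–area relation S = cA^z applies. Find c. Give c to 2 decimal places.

2.62

z = ln(S₂/S₁) / ln(A₂/A₁) = ln(103/43) / ln(6479000/155200) = 0.8735 / 3.7316 = 0.2341
c = S₁ / A₁^z = 43 / 155200^0.2341 = 43 / 16.41 = 2.62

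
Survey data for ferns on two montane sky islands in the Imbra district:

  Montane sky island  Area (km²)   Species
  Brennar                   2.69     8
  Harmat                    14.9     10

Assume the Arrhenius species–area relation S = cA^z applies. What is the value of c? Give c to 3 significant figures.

z = ln(S₂/S₁) / ln(A₂/A₁) = ln(10/8) / ln(14.9/2.69) = 0.2231 / 1.7118 = 0.1304
c = S₁ / A₁^z = 8 / 2.69^0.1304 = 8 / 1.138 = 7.032

7.03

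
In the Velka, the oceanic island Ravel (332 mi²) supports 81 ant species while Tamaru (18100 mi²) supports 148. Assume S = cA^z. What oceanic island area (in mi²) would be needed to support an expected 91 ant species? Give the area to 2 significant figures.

720 mi²

z = ln(148/81) / ln(18100/332) = 0.6028 / 3.9985 = 0.1507
c = 81 / 332^0.1507 = 81 / 2.399 = 33.76
A = (91/33.76)^(1/0.1507) ⇒ ln A = ln(2.695)/0.1507 = 6.5774
A = e^6.5774 ≈ 718.6 mi²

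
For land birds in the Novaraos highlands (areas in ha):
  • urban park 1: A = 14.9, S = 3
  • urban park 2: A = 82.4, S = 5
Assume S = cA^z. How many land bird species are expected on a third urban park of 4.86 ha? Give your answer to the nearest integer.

2

z = ln(5/3) / ln(82.4/14.9) = 0.5108 / 1.7102 = 0.2987
c = 3 / 14.9^0.2987 = 3 / 2.241 = 1.339
S₃ = 1.339 × 4.86^0.2987 = 1.339 × 1.604 ≈ 2.147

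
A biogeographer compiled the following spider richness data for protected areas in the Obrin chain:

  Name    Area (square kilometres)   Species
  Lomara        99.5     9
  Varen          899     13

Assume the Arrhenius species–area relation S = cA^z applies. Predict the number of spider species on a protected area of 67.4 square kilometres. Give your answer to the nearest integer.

z = ln(13/9) / ln(899/99.5) = 0.3677 / 2.2011 = 0.1671
c = 9 / 99.5^0.1671 = 9 / 2.157 = 4.173
S₃ = 4.173 × 67.4^0.1671 = 4.173 × 2.021 ≈ 8.433

8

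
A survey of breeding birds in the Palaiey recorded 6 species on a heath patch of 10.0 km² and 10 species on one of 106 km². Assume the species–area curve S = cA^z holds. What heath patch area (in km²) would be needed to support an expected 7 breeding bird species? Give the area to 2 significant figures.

z = ln(10/6) / ln(106/10) = 0.5108 / 2.3609 = 0.2164
c = 6 / 10^0.2164 = 6 / 1.646 = 3.646
A = (7/3.646)^(1/0.2164) ⇒ ln A = ln(1.92)/0.2164 = 3.0150
A = e^3.0150 ≈ 20.39 km²

20 km²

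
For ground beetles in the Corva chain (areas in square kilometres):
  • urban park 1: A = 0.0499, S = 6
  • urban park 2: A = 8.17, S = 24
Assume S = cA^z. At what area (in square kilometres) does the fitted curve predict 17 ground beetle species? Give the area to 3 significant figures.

2.30 square kilometres

z = ln(24/6) / ln(8.17/0.0499) = 1.3863 / 5.0982 = 0.2719
c = 6 / 0.0499^0.2719 = 6 / 0.4426 = 13.56
A = (17/13.56)^(1/0.2719) ⇒ ln A = ln(1.254)/0.2719 = 0.8323
A = e^0.8323 ≈ 2.299 square kilometres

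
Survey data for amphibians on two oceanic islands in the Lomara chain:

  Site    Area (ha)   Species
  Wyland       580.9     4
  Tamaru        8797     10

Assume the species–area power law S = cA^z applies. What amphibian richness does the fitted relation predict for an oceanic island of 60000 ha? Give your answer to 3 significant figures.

19.1

z = ln(10/4) / ln(8797/580.9) = 0.9163 / 2.7176 = 0.3372
c = 4 / 580.9^0.3372 = 4 / 8.55 = 0.4678
S₃ = 0.4678 × 60000^0.3372 = 0.4678 × 40.84 ≈ 19.1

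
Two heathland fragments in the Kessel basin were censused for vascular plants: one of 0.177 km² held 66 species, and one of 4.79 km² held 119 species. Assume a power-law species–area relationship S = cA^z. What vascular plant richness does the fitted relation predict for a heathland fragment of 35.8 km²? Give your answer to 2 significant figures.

z = ln(119/66) / ln(4.79/0.177) = 0.5895 / 3.2981 = 0.1787
c = 66 / 0.177^0.1787 = 66 / 0.7338 = 89.94
S₃ = 89.94 × 35.8^0.1787 = 89.94 × 1.895 ≈ 170.5

170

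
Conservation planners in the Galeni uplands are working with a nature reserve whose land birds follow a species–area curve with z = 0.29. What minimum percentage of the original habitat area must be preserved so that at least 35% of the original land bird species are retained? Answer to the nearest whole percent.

3%

Need (A_new/A_old)^0.29 = 0.35, so A_new/A_old = 0.35^(1/0.29) = 0.35^3.448
ln(A_new/A_old) = ln 0.35 / 0.29 = -1.0498 / 0.29 = -3.6201
A_new/A_old = e^-3.6201 ≈ 0.02678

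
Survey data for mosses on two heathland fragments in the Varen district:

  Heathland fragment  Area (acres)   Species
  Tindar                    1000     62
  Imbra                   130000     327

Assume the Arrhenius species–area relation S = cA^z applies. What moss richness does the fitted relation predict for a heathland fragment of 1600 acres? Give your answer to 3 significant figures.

72.8

z = ln(327/62) / ln(130000/1000) = 1.6628 / 4.8675 = 0.3416
c = 62 / 1000^0.3416 = 62 / 10.59 = 5.855
S₃ = 5.855 × 1600^0.3416 = 5.855 × 12.43 ≈ 72.8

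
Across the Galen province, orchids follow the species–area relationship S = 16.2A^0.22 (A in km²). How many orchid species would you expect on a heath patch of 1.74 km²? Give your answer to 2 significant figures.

S = 16.2 × 1.74^0.22
ln S = ln 16.2 + 0.22 × ln 1.74 = 2.7850 + 0.22 × 0.5539 = 2.9069
S = e^2.9069 ≈ 18.3

18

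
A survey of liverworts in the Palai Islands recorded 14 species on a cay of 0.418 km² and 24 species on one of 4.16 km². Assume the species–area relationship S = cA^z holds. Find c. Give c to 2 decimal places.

z = ln(S₂/S₁) / ln(A₂/A₁) = ln(24/14) / ln(4.16/0.418) = 0.5390 / 2.2978 = 0.2346
c = S₁ / A₁^z = 14 / 0.418^0.2346 = 14 / 0.815 = 17.18

17.18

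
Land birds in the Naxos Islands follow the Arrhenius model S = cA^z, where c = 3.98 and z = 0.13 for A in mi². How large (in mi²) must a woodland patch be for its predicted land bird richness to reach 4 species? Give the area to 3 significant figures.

4 = 3.98 × A^0.13  ⇒  A^0.13 = 4/3.98 = 1.005
ln A = ln(1.005) / 0.13 = 0.0050 / 0.13 = 0.0386
A = e^0.0386 ≈ 1.039 mi²

1.04 mi²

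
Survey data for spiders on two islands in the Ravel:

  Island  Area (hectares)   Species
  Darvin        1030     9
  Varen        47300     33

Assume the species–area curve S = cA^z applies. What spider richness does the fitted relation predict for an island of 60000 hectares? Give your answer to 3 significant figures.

35.8

z = ln(33/9) / ln(47300/1030) = 1.2993 / 3.8270 = 0.3395
c = 9 / 1030^0.3395 = 9 / 10.54 = 0.8538
S₃ = 0.8538 × 60000^0.3395 = 0.8538 × 41.9 ≈ 35.78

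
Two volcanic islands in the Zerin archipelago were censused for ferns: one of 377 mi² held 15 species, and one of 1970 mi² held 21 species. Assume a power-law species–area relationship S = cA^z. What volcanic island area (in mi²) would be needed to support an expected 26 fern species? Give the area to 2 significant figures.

5600 mi²

z = ln(21/15) / ln(1970/377) = 0.3365 / 1.6535 = 0.2035
c = 15 / 377^0.2035 = 15 / 3.344 = 4.486
A = (26/4.486)^(1/0.2035) ⇒ ln A = ln(5.796)/0.2035 = 8.6354
A = e^8.6354 ≈ 5627 mi²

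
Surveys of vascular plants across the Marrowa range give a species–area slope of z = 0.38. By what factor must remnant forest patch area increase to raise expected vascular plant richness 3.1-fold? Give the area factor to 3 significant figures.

19.6

(A₂/A₁)^0.38 = 3.1, so A₂/A₁ = 3.1^(1/0.38) = 3.1^2.632
ln(A₂/A₁) = ln 3.1 / 0.38 = 1.1314 / 0.38 = 2.9774
A₂/A₁ = e^2.9774 ≈ 19.64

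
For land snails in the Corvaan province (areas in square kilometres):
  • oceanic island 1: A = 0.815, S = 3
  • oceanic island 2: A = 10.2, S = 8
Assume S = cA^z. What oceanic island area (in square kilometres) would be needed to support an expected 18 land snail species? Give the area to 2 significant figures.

82 square kilometres

z = ln(8/3) / ln(10.2/0.815) = 0.9808 / 2.5270 = 0.3881
c = 3 / 0.815^0.3881 = 3 / 0.9237 = 3.248
A = (18/3.248)^(1/0.3881) ⇒ ln A = ln(5.542)/0.3881 = 4.4116
A = e^4.4116 ≈ 82.4 square kilometres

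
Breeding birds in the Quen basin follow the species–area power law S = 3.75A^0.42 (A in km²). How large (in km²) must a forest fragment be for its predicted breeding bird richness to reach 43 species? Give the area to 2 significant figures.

43 = 3.75 × A^0.42  ⇒  A^0.42 = 43/3.75 = 11.47
ln A = ln(11.47) / 0.42 = 2.4394 / 0.42 = 5.8082
A = e^5.8082 ≈ 333 km²

330 km²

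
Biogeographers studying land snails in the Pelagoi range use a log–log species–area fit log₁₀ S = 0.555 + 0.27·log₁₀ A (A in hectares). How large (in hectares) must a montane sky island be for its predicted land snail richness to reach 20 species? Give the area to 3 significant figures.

20 = 3.589 × A^0.27  ⇒  A^0.27 = 20/3.589 = 5.572
ln A = ln(5.572) / 0.27 = 1.7178 / 0.27 = 6.3622
A = e^6.3622 ≈ 579.5 hectares

580 hectares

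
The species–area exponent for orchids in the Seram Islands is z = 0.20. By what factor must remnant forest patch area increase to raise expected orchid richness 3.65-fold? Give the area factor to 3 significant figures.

648

(A₂/A₁)^0.2 = 3.65, so A₂/A₁ = 3.65^(1/0.2) = 3.65^5
ln(A₂/A₁) = ln 3.65 / 0.2 = 1.2947 / 0.2 = 6.4736
A₂/A₁ = e^6.4736 ≈ 647.8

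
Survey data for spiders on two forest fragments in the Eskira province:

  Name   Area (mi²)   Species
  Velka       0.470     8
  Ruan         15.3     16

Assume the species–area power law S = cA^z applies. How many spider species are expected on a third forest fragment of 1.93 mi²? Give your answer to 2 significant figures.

z = ln(16/8) / ln(15.3/0.47) = 0.6931 / 3.4829 = 0.1990
c = 8 / 0.47^0.1990 = 8 / 0.8605 = 9.297
S₃ = 9.297 × 1.93^0.1990 = 9.297 × 1.14 ≈ 10.6

11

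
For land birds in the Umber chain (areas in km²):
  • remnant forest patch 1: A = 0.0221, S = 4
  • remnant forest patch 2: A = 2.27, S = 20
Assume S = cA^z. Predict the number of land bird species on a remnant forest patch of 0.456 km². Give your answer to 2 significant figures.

11

z = ln(20/4) / ln(2.27/0.0221) = 1.6094 / 4.6320 = 0.3475
c = 4 / 0.0221^0.3475 = 4 / 0.2659 = 15.04
S₃ = 15.04 × 0.456^0.3475 = 15.04 × 0.7612 ≈ 11.45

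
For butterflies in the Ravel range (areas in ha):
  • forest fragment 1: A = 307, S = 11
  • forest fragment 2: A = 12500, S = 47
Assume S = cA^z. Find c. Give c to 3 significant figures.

z = ln(S₂/S₁) / ln(A₂/A₁) = ln(47/11) / ln(12500/307) = 1.4523 / 3.7066 = 0.3918
c = S₁ / A₁^z = 11 / 307^0.3918 = 11 / 9.429 = 1.167

1.17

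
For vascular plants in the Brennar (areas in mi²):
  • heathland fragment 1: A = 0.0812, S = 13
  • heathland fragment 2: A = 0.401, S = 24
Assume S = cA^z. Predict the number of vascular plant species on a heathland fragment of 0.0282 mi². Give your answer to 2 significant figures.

8.7

z = ln(24/13) / ln(0.401/0.0812) = 0.6131 / 1.5970 = 0.3839
c = 13 / 0.0812^0.3839 = 13 / 0.3814 = 34.09
S₃ = 34.09 × 0.0282^0.3839 = 34.09 × 0.2541 ≈ 8.662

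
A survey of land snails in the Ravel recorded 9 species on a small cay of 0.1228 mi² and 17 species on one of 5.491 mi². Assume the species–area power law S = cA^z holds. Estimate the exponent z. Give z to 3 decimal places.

0.167

Taking logs: ln S = ln c + z ln A, so z = (ln S₂ − ln S₁)/(ln A₂ − ln A₁).
z = ln(17/9) / ln(5.491/0.1228) = ln(1.889) / ln(44.71) = 0.6360 / 3.8003 = 0.1674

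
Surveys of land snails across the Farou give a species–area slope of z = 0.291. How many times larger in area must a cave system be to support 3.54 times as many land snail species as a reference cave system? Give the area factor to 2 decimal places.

(A₂/A₁)^0.291 = 3.54, so A₂/A₁ = 3.54^(1/0.291) = 3.54^3.436
ln(A₂/A₁) = ln 3.54 / 0.291 = 1.2641 / 0.291 = 4.3441
A₂/A₁ = e^4.3441 ≈ 77.02

77.02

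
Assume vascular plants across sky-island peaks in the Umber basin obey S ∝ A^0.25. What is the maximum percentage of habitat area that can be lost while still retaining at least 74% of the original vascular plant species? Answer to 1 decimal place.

70.0%

Need (A_new/A_old)^0.25 = 0.74, so A_new/A_old = 0.74^(1/0.25) = 0.74^4
ln(A_new/A_old) = ln 0.74 / 0.25 = -0.3011 / 0.25 = -1.2044
A_new/A_old = e^-1.2044 ≈ 0.2999
Fraction that can be lost = 1 − 0.2999 = 0.7001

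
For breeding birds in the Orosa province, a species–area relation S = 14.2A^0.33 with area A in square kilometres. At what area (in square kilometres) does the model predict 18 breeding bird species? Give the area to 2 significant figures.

2.1 square kilometres

18 = 14.2 × A^0.33  ⇒  A^0.33 = 18/14.2 = 1.268
ln A = ln(1.268) / 0.33 = 0.2371 / 0.33 = 0.7186
A = e^0.7186 ≈ 2.052 square kilometres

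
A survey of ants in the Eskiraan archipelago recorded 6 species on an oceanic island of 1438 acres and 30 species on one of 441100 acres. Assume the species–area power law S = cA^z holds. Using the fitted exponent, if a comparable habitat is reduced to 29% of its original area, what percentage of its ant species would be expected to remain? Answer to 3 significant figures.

z = ln(30/6) / ln(441100/1438) = 1.6094 / 5.7260 = 0.2811
S_new/S_old = (A_new/A_old)^z = 0.29^0.2811 = exp(0.2811 × -1.2379) = 0.7061

70.6%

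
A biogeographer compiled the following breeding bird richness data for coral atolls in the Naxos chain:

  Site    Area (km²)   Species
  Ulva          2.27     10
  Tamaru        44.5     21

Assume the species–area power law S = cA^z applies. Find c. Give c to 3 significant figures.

z = ln(S₂/S₁) / ln(A₂/A₁) = ln(21/10) / ln(44.5/2.27) = 0.7419 / 2.9757 = 0.2493
c = S₁ / A₁^z = 10 / 2.27^0.2493 = 10 / 1.227 = 8.151

8.15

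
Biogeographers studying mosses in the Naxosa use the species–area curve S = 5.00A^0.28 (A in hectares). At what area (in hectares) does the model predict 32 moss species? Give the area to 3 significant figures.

32 = 5 × A^0.28  ⇒  A^0.28 = 32/5 = 6.4
ln A = ln(6.4) / 0.28 = 1.8563 / 0.28 = 6.6296
A = e^6.6296 ≈ 757.2 hectares

757 hectares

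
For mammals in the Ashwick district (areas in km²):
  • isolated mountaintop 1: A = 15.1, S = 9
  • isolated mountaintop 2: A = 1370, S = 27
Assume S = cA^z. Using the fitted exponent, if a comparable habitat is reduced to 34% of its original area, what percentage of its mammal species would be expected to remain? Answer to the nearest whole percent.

z = ln(27/9) / ln(1370/15.1) = 1.0986 / 4.5079 = 0.2437
S_new/S_old = (A_new/A_old)^z = 0.34^0.2437 = exp(0.2437 × -1.0788) = 0.7688

77%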